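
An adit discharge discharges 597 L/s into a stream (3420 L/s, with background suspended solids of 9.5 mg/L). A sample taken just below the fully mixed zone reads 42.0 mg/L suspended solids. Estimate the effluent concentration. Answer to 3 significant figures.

Mass balance: 3420·9.500 + 597.0·Cₑ = 4017·42.00
→ Cₑ = (4017·42.00 − 3420·9.500) / 597.0 = 228.2 mg/L.

228 mg/L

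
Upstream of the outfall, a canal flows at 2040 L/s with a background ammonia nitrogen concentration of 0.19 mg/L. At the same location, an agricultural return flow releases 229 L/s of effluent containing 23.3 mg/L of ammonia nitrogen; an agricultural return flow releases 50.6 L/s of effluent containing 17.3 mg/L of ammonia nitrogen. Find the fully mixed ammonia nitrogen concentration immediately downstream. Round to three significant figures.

Mass balance: C = (2040·0.1900 + 229.0·23.30 + 50.60·17.30) / 2320 = 6599/2320 = 2.845 mg/L.

2.84 mg/L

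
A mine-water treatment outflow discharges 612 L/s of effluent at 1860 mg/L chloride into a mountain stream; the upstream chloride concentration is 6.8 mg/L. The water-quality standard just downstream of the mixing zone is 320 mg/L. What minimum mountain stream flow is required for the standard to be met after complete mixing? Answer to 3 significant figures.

3010 L/s

Set C_mix = 320: (Q·6.800 + 612.0·1860) / (Q + 612.0) = 320
→ Q = 612.0·(1860 − 320)/(320 − 6.800) = 3009 L/s.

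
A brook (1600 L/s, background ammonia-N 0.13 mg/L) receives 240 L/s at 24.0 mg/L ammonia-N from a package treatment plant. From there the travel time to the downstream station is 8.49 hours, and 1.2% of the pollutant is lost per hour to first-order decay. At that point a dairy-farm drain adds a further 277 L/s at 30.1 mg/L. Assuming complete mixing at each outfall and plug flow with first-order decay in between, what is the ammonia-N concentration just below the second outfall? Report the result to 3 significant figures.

After mixing, C = (1600·0.1300 + 240.0·24.00) / 1840 = 5968/1840 = 3.243 mg/L; combined flow 1840 L/s.
1.2%/h lost → k = −ln(1 − 0.012) = 0.01207 h⁻¹.
Applying C = C₀e^(−kt): 3.243 × 0.9026 = 2.928 mg/L.
At the second outfall, C = (1840·2.928 + 277.0·30.10) / (1840 + 277.0) = 6.483 mg/L.

6.48 mg/L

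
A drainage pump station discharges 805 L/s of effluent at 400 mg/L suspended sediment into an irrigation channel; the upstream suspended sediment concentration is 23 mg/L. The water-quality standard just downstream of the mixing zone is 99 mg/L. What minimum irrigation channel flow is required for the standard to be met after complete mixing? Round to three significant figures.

3190 L/s

Set C_mix = 99: (Q·23.00 + 805.0·400.0) / (Q + 805.0) = 99
→ Q = 805.0·(400.0 − 99)/(99 − 23.00) = 3188 L/s.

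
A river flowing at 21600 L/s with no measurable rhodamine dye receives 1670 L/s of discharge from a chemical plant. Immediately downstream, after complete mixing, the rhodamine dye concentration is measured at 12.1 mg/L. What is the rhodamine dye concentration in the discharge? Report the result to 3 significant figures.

169 mg/L

Mass balance: 21600·0 + 1670·Cₑ = 23270·12.10
→ Cₑ = (23270·12.10 − 21600·0) / 1670 = 168.6 mg/L.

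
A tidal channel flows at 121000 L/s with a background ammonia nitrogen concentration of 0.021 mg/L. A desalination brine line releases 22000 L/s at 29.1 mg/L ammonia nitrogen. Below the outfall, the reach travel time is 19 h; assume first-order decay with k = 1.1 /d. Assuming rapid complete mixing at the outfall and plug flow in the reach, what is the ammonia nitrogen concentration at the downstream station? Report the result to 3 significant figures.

Conservation of mass: C = (121000·0.02100 + 22000·29.10) / 143000 = 642700/143000 = 4.495 mg/L.
First-order decay: C = 4.495·exp(−k·t) = 4.495·0.4186 = 1.881 mg/L.

1.88 mg/L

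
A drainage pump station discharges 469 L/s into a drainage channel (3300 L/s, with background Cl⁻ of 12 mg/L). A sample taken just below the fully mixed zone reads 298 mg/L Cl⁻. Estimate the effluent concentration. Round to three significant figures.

Mass balance: 3300·12.00 + 469.0·Cₑ = 3769·298.0
→ Cₑ = (3769·298.0 − 3300·12.00) / 469.0 = 2310 mg/L.

2310 mg/L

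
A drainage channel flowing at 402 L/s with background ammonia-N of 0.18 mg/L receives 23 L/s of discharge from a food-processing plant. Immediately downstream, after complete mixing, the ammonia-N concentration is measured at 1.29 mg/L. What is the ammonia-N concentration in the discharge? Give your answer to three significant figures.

20.7 mg/L

Mass balance: 402.0·0.1800 + 23.00·Cₑ = 425.0·1.290
→ Cₑ = (425.0·1.290 − 402.0·0.1800) / 23.00 = 20.69 mg/L.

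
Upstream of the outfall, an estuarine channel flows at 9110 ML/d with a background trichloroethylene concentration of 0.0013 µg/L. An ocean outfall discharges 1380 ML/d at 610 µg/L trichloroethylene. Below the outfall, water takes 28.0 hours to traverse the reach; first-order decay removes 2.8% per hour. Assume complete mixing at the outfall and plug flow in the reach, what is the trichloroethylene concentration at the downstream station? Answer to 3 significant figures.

36.2 µg/L

Conservation of mass: C = (9110·0.001300 + 1380·610.0) / 10490 = 841800/10490 = 80.25 µg/L.
2.8%/h lost → k = −ln(1 − 0.028) = 0.02840 h⁻¹.
Decay over the reach: 80.25·exp(−kt) = 80.25·0.4515 = 36.23 µg/L.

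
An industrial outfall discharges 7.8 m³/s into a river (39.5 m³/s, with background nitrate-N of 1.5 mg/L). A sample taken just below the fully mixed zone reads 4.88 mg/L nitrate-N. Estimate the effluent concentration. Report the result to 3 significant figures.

22.0 mg/L

Mass balance: 39.50·1.500 + 7.800·Cₑ = 47.30·4.880
→ Cₑ = (47.30·4.880 − 39.50·1.500) / 7.800 = 22.00 mg/L.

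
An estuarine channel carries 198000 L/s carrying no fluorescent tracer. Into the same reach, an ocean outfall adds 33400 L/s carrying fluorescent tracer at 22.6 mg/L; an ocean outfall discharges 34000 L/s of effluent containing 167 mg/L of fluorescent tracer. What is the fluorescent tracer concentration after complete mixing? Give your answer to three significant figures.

24.2 mg/L

Mixed concentration C = ΣQC/ΣQ = (198000·0 + 33400·22.60 + 34000·167.0) / 265400 = 6433000/265400 = 24.24 mg/L.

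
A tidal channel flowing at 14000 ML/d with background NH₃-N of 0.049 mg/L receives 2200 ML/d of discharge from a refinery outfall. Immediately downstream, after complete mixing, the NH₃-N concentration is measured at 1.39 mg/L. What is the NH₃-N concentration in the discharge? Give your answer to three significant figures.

9.92 mg/L

Mass balance: 14000·0.04900 + 2200·Cₑ = 16200·1.390
→ Cₑ = (16200·1.390 − 14000·0.04900) / 2200 = 9.924 mg/L.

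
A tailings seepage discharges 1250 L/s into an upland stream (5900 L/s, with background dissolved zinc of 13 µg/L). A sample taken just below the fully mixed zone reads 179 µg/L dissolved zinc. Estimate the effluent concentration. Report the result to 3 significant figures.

Mass balance: 5900·13.00 + 1250·Cₑ = 7150·179.0
→ Cₑ = (7150·179.0 − 5900·13.00) / 1250 = 962.5 µg/L.

963 µg/L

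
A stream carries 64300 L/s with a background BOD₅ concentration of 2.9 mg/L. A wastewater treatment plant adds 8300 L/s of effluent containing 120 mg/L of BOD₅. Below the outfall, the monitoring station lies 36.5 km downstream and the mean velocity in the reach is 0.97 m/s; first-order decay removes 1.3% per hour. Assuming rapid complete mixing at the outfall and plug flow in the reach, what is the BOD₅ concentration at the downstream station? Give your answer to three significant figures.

Flow-weighted average: C = (64300·2.900 + 8300·120.0) / 72600 = 1182000/72600 = 16.29 mg/L.
Travel time t = 36.5·1000 / 0.97 = 37630 s = 10.45 h.
1.3%/h lost → k = −ln(1 − 0.013) = 0.01309 h⁻¹.
Applying C = C₀e^(−kt): 16.29 × 0.8722 = 14.21 mg/L.

14.2 mg/L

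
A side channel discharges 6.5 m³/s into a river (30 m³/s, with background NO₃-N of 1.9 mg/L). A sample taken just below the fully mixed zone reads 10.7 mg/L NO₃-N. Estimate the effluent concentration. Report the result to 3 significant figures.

Mass balance: 30.00·1.900 + 6.500·Cₑ = 36.50·10.70
→ Cₑ = (36.50·10.70 − 30.00·1.900) / 6.500 = 51.32 mg/L.

51.3 mg/L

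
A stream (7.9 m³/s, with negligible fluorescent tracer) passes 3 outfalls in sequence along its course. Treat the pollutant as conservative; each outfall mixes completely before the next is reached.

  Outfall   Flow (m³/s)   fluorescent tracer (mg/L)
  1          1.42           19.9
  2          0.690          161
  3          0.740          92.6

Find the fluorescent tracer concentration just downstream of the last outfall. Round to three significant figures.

Outfall 1: combined Q = 9.320 m³/s; C = (7.900·0 + 1.420·19.90)/9.320 = 3.032 mg/L.
Outfall 2: combined Q = 10.01 m³/s; C = (9.320·3.032 + 0.6900·161.0)/10.01 = 13.92 mg/L.
Outfall 3: combined Q = 10.75 m³/s; C = (10.01·13.92 + 0.7400·92.60)/10.75 = 19.34 mg/L.

19.3 mg/L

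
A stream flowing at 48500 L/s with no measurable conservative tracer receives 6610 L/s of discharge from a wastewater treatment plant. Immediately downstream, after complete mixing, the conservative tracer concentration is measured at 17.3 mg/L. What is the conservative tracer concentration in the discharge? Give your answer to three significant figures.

144 mg/L

Mass balance: 48500·0 + 6610·Cₑ = 55110·17.30
→ Cₑ = (55110·17.30 − 48500·0) / 6610 = 144.2 mg/L.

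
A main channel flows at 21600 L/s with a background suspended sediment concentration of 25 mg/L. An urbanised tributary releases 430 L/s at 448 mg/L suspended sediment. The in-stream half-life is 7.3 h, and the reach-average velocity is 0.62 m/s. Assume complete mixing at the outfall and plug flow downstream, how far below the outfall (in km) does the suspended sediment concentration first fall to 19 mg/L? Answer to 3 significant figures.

13.2 km

Flow-weighted average: C = (21600·25.00 + 430.0·448.0) / 22030 = 732600/22030 = 33.26 mg/L.
Half-life 7.3 h → k = ln 2 / 7.3 = 0.09495 h⁻¹ = 2.279 d⁻¹.
Set 33.26·exp(−k·t) = 19 → t = ln(33.26/19)/k = 21220 s = 5.896 h.
Distance = v·t = 0.62·21220 = 13160 m = 13.16 km.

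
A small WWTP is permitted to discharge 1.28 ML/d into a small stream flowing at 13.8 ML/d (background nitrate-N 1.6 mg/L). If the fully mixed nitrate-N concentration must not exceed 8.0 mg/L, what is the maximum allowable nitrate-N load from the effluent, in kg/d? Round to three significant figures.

Mass balance at the limit: 13.80·1.600 + 1.280·Cₑ = 15.08·8.0 → Cₑ = 77.00 mg/L.
1.280 ML/d = 0.01481 m³/s. Load = 0.01481 m³/s × 77.00 g/m³ × 86 400 s/d = 98.56 kg/d.

98.6 kg/d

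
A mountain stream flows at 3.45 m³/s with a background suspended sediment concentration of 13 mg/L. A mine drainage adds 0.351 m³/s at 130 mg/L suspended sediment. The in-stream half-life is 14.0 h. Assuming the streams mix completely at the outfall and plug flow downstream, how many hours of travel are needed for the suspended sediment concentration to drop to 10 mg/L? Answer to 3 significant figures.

Mass balance: C = (3.450·13.00 + 0.3510·130.0) / 3.801 = 90.48/3.801 = 23.80 mg/L.
Half-life 14.0 h → k = ln 2 / 14.0 = 0.04951 h⁻¹ = 1.188 d⁻¹.
23.80·exp(−k·t) = 10 → t = ln(23.80/10)/k = 63060 s = 17.52 h.

17.5 h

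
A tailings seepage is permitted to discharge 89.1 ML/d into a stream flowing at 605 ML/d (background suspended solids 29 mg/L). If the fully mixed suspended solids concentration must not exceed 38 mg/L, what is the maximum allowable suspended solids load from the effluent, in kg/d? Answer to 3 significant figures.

Mass balance at the limit: 605.0·29.00 + 89.10·Cₑ = 694.1·38 → Cₑ = 99.11 mg/L.
89.10 ML/d = 1.031 m³/s. Load = 1.031 m³/s × 99.11 g/m³ × 86 400 s/d = 8831 kg/d.

8830 kg/d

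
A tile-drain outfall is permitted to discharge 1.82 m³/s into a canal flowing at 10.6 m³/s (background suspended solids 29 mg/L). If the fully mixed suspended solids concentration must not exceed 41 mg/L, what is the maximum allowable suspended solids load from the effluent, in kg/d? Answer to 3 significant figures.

17400 kg/d

Mass balance at the limit: 10.60·29.00 + 1.820·Cₑ = 12.42·41 → Cₑ = 110.9 mg/L.
Load = 1.820 m³/s × 110.9 g/m³ × 86 400 s/d = 17440 kg/d.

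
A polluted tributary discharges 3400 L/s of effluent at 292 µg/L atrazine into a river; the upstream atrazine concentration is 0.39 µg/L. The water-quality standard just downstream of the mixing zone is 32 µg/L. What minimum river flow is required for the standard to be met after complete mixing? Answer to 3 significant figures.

Set C_mix = 32: (Q·0.3900 + 3400·292.0) / (Q + 3400) = 32
→ Q = 3400·(292.0 − 32)/(32 − 0.3900) = 27970 L/s.

28000 L/s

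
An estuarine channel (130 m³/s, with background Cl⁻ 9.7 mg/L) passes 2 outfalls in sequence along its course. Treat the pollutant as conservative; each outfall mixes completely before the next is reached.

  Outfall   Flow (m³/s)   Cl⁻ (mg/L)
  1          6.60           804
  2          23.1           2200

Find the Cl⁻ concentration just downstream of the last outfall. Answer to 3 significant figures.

Outfall 1: combined Q = 136.6 m³/s; C = (130.0·9.700 + 6.600·804.0)/136.6 = 48.08 mg/L.
Outfall 2: combined Q = 159.7 m³/s; C = (136.6·48.08 + 23.10·2200)/159.7 = 359.3 mg/L.

359 mg/L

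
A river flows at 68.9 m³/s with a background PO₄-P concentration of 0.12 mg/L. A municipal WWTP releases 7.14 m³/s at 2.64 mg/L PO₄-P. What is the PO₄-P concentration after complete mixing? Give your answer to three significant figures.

Flow-weighted average: C = (68.90·0.1200 + 7.140·2.640) / 76.04 = 27.12/76.04 = 0.3566 mg/L.

0.357 mg/L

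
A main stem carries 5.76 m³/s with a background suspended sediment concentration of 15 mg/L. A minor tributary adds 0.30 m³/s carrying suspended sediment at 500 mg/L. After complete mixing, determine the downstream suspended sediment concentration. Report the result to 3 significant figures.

39.0 mg/L

After mixing, C = (5.760·15.00 + 0.3000·500.0) / 6.060 = 236.4/6.060 = 39.01 mg/L.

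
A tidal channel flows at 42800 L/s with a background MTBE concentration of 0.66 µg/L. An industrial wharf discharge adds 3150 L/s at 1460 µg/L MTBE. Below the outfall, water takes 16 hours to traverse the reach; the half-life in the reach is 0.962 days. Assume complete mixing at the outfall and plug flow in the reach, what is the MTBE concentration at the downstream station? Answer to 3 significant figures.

62.3 µg/L

After mixing, C = (42800·0.6600 + 3150·1460) / 45950 = 4627000/45950 = 100.7 µg/L.
Half-life 0.962 d → k = ln 2 / 0.962 = 0.7205 d⁻¹.
Decay over the reach: 100.7·exp(−kt) = 100.7·0.6186 = 62.29 µg/L.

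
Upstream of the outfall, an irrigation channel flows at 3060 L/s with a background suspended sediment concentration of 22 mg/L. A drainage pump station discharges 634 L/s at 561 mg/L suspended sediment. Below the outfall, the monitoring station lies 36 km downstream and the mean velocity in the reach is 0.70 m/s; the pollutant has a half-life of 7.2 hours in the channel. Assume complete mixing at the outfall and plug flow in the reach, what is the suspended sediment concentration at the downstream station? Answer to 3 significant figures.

28.9 mg/L

Conservation of mass: C = (3060·22.00 + 634.0·561.0) / 3694 = 423000/3694 = 114.5 mg/L.
Travel time t = 36·1000 / 0.70 = 51430 s = 14.29 h.
Half-life 7.2 h → k = ln 2 / 7.2 = 0.09627 h⁻¹ = 2.310 d⁻¹.
After decay, C = 114.5 × e^(−kt) = 114.5 × 0.2528 = 28.94 mg/L.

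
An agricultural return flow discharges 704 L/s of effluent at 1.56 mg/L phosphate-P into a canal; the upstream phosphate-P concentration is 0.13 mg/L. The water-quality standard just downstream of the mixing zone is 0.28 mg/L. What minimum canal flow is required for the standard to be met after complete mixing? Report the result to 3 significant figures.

6010 L/s

Set C_mix = 0.28: (Q·0.1300 + 704.0·1.560) / (Q + 704.0) = 0.28
→ Q = 704.0·(1.560 − 0.28)/(0.28 − 0.1300) = 6007 L/s.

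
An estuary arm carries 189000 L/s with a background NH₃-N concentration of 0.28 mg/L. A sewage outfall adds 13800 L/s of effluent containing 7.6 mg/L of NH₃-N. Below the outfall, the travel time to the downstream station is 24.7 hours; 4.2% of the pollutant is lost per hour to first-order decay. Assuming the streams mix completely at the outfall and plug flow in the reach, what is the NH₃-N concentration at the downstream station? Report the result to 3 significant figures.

0.270 mg/L

After mixing, C = (189000·0.2800 + 13800·7.600) / 202800 = 157800/202800 = 0.7781 mg/L.
4.2%/h lost → k = −ln(1 − 0.042) = 0.04291 h⁻¹.
First-order decay: C = 0.7781·exp(−k·t) = 0.7781·0.3465 = 0.2696 mg/L.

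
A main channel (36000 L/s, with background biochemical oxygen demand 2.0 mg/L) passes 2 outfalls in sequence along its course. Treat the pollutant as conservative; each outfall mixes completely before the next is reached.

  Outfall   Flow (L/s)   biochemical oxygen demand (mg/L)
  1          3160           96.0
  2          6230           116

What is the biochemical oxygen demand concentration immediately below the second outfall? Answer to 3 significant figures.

Outfall 1: combined Q = 39160 L/s; C = (36000·2.000 + 3160·96.00)/39160 = 9.585 mg/L.
Outfall 2: combined Q = 45390 L/s; C = (39160·9.585 + 6230·116.0)/45390 = 24.19 mg/L.

24.2 mg/L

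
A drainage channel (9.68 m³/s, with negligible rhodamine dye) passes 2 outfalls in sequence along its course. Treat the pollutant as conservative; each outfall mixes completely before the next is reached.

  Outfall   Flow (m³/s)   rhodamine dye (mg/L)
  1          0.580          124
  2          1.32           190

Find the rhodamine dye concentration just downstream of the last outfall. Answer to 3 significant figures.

27.9 mg/L

Outfall 1: combined Q = 10.26 m³/s; C = (9.680·0 + 0.5800·124.0)/10.26 = 7.010 mg/L.
Outfall 2: combined Q = 11.58 m³/s; C = (10.26·7.010 + 1.320·190.0)/11.58 = 27.87 mg/L.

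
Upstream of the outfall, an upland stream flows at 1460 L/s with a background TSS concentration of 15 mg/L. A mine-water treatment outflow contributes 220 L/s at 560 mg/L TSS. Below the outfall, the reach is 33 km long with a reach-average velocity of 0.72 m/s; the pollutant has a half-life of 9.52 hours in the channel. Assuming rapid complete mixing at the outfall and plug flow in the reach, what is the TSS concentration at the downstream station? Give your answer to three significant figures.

Conservation of mass: C = (1460·15.00 + 220.0·560.0) / 1680 = 145100/1680 = 86.37 mg/L.
Travel time t = 33·1000 / 0.72 = 45830 s = 12.73 h.
Half-life 9.52 h → k = ln 2 / 9.52 = 0.07281 h⁻¹ = 1.747 d⁻¹.
After decay, C = 86.37 × e^(−kt) = 86.37 × 0.3957 = 34.18 mg/L.

34.2 mg/L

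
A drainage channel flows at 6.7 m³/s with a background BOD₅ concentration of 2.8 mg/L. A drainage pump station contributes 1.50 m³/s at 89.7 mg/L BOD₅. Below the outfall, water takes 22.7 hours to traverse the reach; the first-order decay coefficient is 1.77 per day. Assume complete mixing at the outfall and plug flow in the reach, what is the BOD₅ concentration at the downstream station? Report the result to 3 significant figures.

Conservation of mass: C = (6.700·2.800 + 1.500·89.70) / 8.200 = 153.3/8.200 = 18.70 mg/L.
After decay, C = 18.70 × e^(−kt) = 18.70 × 0.1875 = 3.505 mg/L.

3.51 mg/L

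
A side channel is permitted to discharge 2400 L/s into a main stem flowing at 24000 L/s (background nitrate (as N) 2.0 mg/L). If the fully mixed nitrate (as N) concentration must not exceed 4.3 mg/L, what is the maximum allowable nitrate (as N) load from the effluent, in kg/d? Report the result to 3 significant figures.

5660 kg/d

Mass balance at the limit: 24000·2.000 + 2400·Cₑ = 26400·4.3 → Cₑ = 27.30 mg/L.
2400 L/s = 2.400 m³/s. Load = 2.400 m³/s × 27.30 g/m³ × 86 400 s/d = 5661 kg/d.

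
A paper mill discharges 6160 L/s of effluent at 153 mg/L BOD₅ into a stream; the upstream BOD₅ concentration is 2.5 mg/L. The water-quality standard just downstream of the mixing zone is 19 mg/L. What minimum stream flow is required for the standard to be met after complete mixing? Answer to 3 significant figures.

50000 L/s

Set C_mix = 19: (Q·2.500 + 6160·153.0) / (Q + 6160) = 19
→ Q = 6160·(153.0 − 19)/(19 − 2.500) = 50030 L/s.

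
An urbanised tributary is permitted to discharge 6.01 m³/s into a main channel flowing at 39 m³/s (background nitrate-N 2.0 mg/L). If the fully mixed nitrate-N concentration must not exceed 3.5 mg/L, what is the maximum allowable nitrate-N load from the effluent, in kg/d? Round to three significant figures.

Mass balance at the limit: 39.00·2.000 + 6.010·Cₑ = 45.01·3.5 → Cₑ = 13.23 mg/L.
Load = 6.010 m³/s × 13.23 g/m³ × 86 400 s/d = 6872 kg/d.

6870 kg/d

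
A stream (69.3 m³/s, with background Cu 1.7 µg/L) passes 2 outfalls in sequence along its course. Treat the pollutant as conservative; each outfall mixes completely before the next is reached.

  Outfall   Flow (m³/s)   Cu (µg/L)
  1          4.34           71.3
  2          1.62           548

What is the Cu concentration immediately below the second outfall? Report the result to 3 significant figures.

17.5 µg/L

Outfall 1: combined Q = 73.64 m³/s; C = (69.30·1.700 + 4.340·71.30)/73.64 = 5.802 µg/L.
Outfall 2: combined Q = 75.26 m³/s; C = (73.64·5.802 + 1.620·548.0)/75.26 = 17.47 µg/L.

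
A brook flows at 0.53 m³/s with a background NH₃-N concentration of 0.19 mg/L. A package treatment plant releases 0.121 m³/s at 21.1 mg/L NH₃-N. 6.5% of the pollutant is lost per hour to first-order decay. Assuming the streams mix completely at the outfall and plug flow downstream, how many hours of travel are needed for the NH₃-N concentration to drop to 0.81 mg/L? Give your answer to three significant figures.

After mixing, C = (0.5300·0.1900 + 0.1210·21.10) / 0.6510 = 2.654/0.6510 = 4.076 mg/L.
6.5%/h lost → k = −ln(1 − 0.065) = 0.06721 h⁻¹.
4.076·exp(−k·t) = 0.81 → t = ln(4.076/0.81)/k = 86560 s = 24.04 h.

24.0 h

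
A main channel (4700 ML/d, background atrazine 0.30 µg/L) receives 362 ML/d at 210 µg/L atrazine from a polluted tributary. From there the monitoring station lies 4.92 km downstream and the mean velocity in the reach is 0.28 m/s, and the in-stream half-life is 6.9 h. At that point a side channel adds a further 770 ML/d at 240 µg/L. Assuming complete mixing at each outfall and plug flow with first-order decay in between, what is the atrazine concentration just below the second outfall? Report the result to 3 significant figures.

39.8 µg/L

Conservation of mass: C = (4700·0.3000 + 362.0·210.0) / 5062 = 77430/5062 = 15.30 µg/L; combined flow 5062 ML/d.
Travel time t = 4.92·1000 / 0.28 = 17570 s = 4.881 h.
Half-life 6.9 h → k = ln 2 / 6.9 = 0.1005 h⁻¹ = 2.411 d⁻¹.
Applying C = C₀e^(−kt): 15.30 × 0.6124 = 9.368 µg/L.
Second outfall: C = (5062·9.368 + 770.0·240.0)/5832 = 39.82 µg/L.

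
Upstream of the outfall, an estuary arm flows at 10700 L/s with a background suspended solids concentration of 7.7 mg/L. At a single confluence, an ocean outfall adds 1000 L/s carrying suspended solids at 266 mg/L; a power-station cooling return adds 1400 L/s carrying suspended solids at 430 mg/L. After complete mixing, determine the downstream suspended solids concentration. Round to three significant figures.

72.5 mg/L

Mixed concentration C = ΣQC/ΣQ = (10700·7.700 + 1000·266.0 + 1400·430.0) / 13100 = 950400/13100 = 72.55 mg/L.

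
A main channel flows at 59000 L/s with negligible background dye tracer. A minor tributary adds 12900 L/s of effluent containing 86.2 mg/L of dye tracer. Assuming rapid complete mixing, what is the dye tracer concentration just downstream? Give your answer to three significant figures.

15.5 mg/L

Conservation of mass: C = (59000·0 + 12900·86.20) / 71900 = 1112000/71900 = 15.47 mg/L.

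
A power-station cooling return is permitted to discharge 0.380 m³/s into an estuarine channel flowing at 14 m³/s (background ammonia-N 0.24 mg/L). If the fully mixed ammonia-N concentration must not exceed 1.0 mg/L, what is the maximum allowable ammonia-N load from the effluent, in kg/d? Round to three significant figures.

Mass balance at the limit: 14.00·0.2400 + 0.3800·Cₑ = 14.38·1.0 → Cₑ = 29.00 mg/L.
Load = 0.3800 m³/s × 29.00 g/m³ × 86 400 s/d = 952.1 kg/d.

952 kg/d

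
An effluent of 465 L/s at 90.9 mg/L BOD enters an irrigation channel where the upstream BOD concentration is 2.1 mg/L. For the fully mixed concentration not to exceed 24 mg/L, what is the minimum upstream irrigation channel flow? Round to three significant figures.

Set C_mix = 24: (Q·2.100 + 465.0·90.90) / (Q + 465.0) = 24
→ Q = 465.0·(90.90 − 24)/(24 − 2.100) = 1420 L/s.

1420 L/s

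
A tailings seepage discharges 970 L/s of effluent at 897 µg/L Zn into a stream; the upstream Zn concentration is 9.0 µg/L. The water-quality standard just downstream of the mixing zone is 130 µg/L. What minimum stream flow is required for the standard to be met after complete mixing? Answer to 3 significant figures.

6150 L/s

Set C_mix = 130: (Q·9.000 + 970.0·897.0) / (Q + 970.0) = 130
→ Q = 970.0·(897.0 − 130)/(130 − 9.000) = 6149 L/s.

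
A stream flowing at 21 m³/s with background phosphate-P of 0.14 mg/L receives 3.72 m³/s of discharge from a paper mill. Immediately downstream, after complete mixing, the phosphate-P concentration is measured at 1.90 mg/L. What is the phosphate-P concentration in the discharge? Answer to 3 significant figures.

Mass balance: 21.00·0.1400 + 3.720·Cₑ = 24.72·1.900
→ Cₑ = (24.72·1.900 − 21.00·0.1400) / 3.720 = 11.84 mg/L.

11.8 mg/L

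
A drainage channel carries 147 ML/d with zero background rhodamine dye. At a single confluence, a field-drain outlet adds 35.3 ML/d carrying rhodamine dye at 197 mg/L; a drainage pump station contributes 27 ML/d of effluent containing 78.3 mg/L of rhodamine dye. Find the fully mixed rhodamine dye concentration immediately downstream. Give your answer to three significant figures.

43.3 mg/L

Conservation of mass: C = (147.0·0 + 35.30·197.0 + 27.00·78.30) / 209.3 = 9068/209.3 = 43.33 mg/L.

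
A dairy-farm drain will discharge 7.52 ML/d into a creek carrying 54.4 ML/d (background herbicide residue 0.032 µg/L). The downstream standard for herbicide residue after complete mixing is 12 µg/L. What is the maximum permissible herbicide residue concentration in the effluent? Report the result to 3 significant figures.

98.6 µg/L

At the limit, (Qr·Cr + Qe·Cₑ)/(Qr + Qe) = 12:
Cₑ = (61.92·12 − 54.40·0.03200) / 7.520 = 98.58 µg/L.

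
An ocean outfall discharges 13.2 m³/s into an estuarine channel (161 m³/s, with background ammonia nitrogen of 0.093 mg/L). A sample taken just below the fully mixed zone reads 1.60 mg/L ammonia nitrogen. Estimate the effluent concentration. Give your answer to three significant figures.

20.0 mg/L

Mass balance: 161.0·0.09300 + 13.20·Cₑ = 174.2·1.600
→ Cₑ = (174.2·1.600 − 161.0·0.09300) / 13.20 = 19.98 mg/L.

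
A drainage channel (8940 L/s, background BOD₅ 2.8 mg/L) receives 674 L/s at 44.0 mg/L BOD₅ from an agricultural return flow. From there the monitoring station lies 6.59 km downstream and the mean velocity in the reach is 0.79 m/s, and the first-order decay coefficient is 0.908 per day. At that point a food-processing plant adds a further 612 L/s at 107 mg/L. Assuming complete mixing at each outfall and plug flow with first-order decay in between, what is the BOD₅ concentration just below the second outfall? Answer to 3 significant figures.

11.3 mg/L

Mixed concentration C = ΣQC/ΣQ = (8940·2.800 + 674.0·44.00) / 9614 = 54690/9614 = 5.688 mg/L; combined flow 9614 L/s.
Travel time t = 6.59·1000 / 0.79 = 8342 s = 2.317 h.
After decay, C = 5.688 × e^(−kt) = 5.688 × 0.9161 = 5.211 mg/L.
Second outfall: C = (9614·5.211 + 612.0·107.0)/10230 = 11.30 mg/L.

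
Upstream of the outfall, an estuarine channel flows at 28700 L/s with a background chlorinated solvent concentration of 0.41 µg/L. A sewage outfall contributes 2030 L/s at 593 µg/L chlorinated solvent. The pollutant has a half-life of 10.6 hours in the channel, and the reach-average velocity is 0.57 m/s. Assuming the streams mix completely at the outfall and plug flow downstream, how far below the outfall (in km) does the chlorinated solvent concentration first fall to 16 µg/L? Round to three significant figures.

28.4 km

Conservation of mass: C = (28700·0.4100 + 2030·593.0) / 30730 = 1216000/30730 = 39.56 µg/L.
Half-life 10.6 h → k = ln 2 / 10.6 = 0.06539 h⁻¹ = 1.569 d⁻¹.
Set 39.56·exp(−k·t) = 16 → t = ln(39.56/16)/k = 49830 s = 13.84 h.
Distance = v·t = 0.57·49830 = 28400 m = 28.40 km.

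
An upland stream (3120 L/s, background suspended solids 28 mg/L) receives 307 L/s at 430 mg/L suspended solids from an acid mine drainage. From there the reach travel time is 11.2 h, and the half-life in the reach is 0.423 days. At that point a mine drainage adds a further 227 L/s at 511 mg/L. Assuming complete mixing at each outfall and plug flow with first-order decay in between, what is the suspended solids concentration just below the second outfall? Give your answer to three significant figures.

59.7 mg/L

After mixing, C = (3120·28.00 + 307.0·430.0) / 3427 = 219400/3427 = 64.01 mg/L; combined flow 3427 L/s.
Half-life 0.423 d → k = ln 2 / 0.423 = 1.639 d⁻¹.
After decay, C = 64.01 × e^(−kt) = 64.01 × 0.4655 = 29.80 mg/L.
Second outfall: C = (3427·29.80 + 227.0·511.0)/3654 = 59.69 mg/L.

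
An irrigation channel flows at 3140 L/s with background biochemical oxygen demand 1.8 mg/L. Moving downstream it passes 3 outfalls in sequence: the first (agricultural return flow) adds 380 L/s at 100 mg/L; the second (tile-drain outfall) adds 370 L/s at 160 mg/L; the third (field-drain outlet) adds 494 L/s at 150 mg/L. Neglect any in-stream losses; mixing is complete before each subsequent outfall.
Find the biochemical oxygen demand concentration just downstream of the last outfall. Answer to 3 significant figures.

After outfall 1: Q = 3140 + 380.0 = 3520 L/s; C = (3140·1.800 + 380.0·100.0)/3520 = 12.40 mg/L.
After outfall 2: Q = 3520 + 370.0 = 3890 L/s; C = (3520·12.40 + 370.0·160.0)/3890 = 26.44 mg/L.
After outfall 3: Q = 3890 + 494.0 = 4384 L/s; C = (3890·26.44 + 494.0·150.0)/4384 = 40.36 mg/L.

40.4 mg/L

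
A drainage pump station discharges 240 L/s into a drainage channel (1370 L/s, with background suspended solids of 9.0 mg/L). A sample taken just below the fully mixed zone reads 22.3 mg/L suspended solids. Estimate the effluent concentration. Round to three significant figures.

Mass balance: 1370·9.000 + 240.0·Cₑ = 1610·22.30
→ Cₑ = (1610·22.30 − 1370·9.000) / 240.0 = 98.22 mg/L.

98.2 mg/L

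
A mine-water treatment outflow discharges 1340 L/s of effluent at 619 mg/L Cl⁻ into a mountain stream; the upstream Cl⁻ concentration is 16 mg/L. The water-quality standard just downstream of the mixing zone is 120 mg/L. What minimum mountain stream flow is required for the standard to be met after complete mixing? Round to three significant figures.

Set C_mix = 120: (Q·16.00 + 1340·619.0) / (Q + 1340) = 120
→ Q = 1340·(619.0 − 120)/(120 − 16.00) = 6429 L/s.

6430 L/s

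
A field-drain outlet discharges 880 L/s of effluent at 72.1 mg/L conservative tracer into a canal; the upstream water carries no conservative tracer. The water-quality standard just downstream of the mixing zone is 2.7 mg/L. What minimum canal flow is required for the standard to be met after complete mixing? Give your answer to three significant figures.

22600 L/s

Set C_mix = 2.7: (Q·0 + 880.0·72.10) / (Q + 880.0) = 2.7
→ Q = 880.0·(72.10 − 2.7)/(2.7 − 0) = 22620 L/s.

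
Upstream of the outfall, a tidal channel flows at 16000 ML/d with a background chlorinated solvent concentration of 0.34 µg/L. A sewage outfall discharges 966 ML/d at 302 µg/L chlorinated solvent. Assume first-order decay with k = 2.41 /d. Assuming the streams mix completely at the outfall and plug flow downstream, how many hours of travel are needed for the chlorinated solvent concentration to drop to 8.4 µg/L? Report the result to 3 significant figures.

Flow-weighted average: C = (16000·0.3400 + 966.0·302.0) / 16970 = 297200/16970 = 17.52 µg/L.
17.52·exp(−k·t) = 8.4 → t = ln(17.52/8.4)/k = 26350 s = 7.318 h.

7.32 h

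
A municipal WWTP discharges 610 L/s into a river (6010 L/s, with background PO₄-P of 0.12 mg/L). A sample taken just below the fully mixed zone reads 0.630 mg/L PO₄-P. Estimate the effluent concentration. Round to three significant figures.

5.65 mg/L

Mass balance: 6010·0.1200 + 610.0·Cₑ = 6620·0.6300
→ Cₑ = (6620·0.6300 − 6010·0.1200) / 610.0 = 5.655 mg/L.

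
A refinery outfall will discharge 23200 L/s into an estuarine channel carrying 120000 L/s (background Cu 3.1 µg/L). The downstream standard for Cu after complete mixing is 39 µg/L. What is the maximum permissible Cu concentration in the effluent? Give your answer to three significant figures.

225 µg/L

At the limit, (Qr·Cr + Qe·Cₑ)/(Qr + Qe) = 39:
Cₑ = (143200·39 − 120000·3.100) / 23200 = 224.7 µg/L.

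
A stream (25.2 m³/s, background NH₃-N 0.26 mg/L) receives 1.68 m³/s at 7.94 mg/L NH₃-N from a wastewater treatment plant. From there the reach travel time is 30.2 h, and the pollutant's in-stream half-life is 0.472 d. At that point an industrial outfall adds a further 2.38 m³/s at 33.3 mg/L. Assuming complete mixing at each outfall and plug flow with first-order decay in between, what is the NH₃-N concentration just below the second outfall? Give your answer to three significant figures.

2.82 mg/L

Flow-weighted average: C = (25.20·0.2600 + 1.680·7.940) / 26.88 = 19.89/26.88 = 0.7400 mg/L; combined flow 26.88 m³/s.
Half-life 0.472 d → k = ln 2 / 0.472 = 1.469 d⁻¹.
Applying C = C₀e^(−kt): 0.7400 × 0.1576 = 0.1166 mg/L.
Second outfall: C = (26.88·0.1166 + 2.380·33.30)/29.26 = 2.816 mg/L.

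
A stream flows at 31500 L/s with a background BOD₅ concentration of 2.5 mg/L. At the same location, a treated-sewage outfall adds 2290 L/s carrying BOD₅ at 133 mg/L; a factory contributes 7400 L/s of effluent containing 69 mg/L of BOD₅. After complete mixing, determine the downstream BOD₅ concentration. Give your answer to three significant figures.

Conservation of mass: C = (31500·2.500 + 2290·133.0 + 7400·69.00) / 41190 = 893900/41190 = 21.70 mg/L.

21.7 mg/L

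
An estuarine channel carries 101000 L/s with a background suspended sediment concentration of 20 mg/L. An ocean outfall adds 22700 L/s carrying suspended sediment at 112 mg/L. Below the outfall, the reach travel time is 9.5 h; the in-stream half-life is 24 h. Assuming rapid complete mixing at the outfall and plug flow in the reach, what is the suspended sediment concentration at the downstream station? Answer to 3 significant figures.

After mixing, C = (101000·20.00 + 22700·112.0) / 123700 = 4562000/123700 = 36.88 mg/L.
Half-life 24 h → k = ln 2 / 24 = 0.02888 h⁻¹ = 0.6931 d⁻¹.
Decay over the reach: 36.88·exp(−kt) = 36.88·0.7601 = 28.03 mg/L.

28.0 mg/L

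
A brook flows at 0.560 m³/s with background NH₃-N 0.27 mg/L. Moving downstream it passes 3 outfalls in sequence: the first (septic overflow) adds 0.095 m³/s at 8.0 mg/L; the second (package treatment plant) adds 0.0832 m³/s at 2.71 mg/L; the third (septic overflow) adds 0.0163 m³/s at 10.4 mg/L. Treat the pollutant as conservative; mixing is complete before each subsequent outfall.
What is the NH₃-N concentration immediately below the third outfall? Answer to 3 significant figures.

1.73 mg/L

After outfall 1: Q = 0.5600 + 0.09500 = 0.6550 m³/s; C = (0.5600·0.2700 + 0.09500·8.000)/0.6550 = 1.391 mg/L.
After outfall 2: Q = 0.6550 + 0.08320 = 0.7382 m³/s; C = (0.6550·1.391 + 0.08320·2.710)/0.7382 = 1.540 mg/L.
After outfall 3: Q = 0.7382 + 0.01630 = 0.7545 m³/s; C = (0.7382·1.540 + 0.01630·10.40)/0.7545 = 1.731 mg/L.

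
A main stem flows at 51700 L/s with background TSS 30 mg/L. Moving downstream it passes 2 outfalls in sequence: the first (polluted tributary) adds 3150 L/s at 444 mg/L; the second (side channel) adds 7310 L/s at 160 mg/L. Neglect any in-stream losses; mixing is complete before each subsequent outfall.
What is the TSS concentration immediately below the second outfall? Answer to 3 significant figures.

Outfall 1: combined Q = 54850 L/s; C = (51700·30.00 + 3150·444.0)/54850 = 53.78 mg/L.
Outfall 2: combined Q = 62160 L/s; C = (54850·53.78 + 7310·160.0)/62160 = 66.27 mg/L.

66.3 mg/L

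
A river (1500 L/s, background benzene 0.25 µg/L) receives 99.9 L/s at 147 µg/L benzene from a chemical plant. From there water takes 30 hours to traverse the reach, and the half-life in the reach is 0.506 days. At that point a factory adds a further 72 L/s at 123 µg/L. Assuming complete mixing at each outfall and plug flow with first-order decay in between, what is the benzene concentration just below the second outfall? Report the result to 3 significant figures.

6.92 µg/L

Mass balance: C = (1500·0.2500 + 99.90·147.0) / 1600 = 15060/1600 = 9.413 µg/L; combined flow 1600 L/s.
Half-life 0.506 d → k = ln 2 / 0.506 = 1.370 d⁻¹.
After decay, C = 9.413 × e^(−kt) = 9.413 × 0.1804 = 1.699 µg/L.
Second outfall: C = (1600·1.699 + 72.00·123.0)/1672 = 6.922 µg/L.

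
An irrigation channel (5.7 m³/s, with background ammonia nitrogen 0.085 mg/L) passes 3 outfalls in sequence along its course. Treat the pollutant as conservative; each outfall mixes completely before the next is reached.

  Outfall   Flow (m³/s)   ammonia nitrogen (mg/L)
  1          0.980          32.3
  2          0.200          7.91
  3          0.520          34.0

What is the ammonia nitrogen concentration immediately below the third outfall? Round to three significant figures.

6.95 mg/L

Outfall 1: combined Q = 6.680 m³/s; C = (5.700·0.08500 + 0.9800·32.30)/6.680 = 4.811 mg/L.
Outfall 2: combined Q = 6.880 m³/s; C = (6.680·4.811 + 0.2000·7.910)/6.880 = 4.901 mg/L.
Outfall 3: combined Q = 7.400 m³/s; C = (6.880·4.901 + 0.5200·34.00)/7.400 = 6.946 mg/L.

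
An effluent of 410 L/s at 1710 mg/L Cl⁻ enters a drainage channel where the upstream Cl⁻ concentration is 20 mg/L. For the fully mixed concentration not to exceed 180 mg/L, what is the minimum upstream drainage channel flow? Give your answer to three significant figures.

3920 L/s

Set C_mix = 180: (Q·20.00 + 410.0·1710) / (Q + 410.0) = 180
→ Q = 410.0·(1710 − 180)/(180 − 20.00) = 3921 L/s.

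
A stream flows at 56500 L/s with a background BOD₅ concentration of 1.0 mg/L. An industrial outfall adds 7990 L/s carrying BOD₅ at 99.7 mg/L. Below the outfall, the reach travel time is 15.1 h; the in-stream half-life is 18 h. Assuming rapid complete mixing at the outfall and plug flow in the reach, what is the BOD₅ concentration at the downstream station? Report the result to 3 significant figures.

Mixed concentration C = ΣQC/ΣQ = (56500·1.000 + 7990·99.70) / 64490 = 853100/64490 = 13.23 mg/L.
Half-life 18 h → k = ln 2 / 18 = 0.03851 h⁻¹ = 0.9242 d⁻¹.
Decay over the reach: 13.23·exp(−kt) = 13.23·0.5591 = 7.396 mg/L.

7.40 mg/L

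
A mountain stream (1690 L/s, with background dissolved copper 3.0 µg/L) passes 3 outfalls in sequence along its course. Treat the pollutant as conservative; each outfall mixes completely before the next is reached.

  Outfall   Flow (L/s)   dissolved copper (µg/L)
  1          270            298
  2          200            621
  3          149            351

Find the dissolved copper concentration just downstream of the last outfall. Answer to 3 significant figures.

After outfall 1: Q = 1690 + 270.0 = 1960 L/s; C = (1690·3.000 + 270.0·298.0)/1960 = 43.64 µg/L.
After outfall 2: Q = 1960 + 200.0 = 2160 L/s; C = (1960·43.64 + 200.0·621.0)/2160 = 97.10 µg/L.
After outfall 3: Q = 2160 + 149.0 = 2309 L/s; C = (2160·97.10 + 149.0·351.0)/2309 = 113.5 µg/L.

113 µg/L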